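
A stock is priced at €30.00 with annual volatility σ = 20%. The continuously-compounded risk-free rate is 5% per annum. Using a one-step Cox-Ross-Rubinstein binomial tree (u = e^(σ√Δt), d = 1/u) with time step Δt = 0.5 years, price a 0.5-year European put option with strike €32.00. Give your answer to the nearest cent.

€2.59

CRR parameters: u = e^(σ√Δt) = e^(0.2·√0.5) = 1.1519, d = 1/u = 0.8681
Per-period rate: rΔt = 0.05·0.5 = 0.025, so R = e^0.025 = 1.0253
Risk-neutral probability p = (e^0.025 − 0.8681)/(1.1519 − 0.8681) = 0.1572/0.2838 = 0.5539
Terminal stock prices: S_u = 34.56, S_d = 26.04
Terminal payoffs (K − S): max(-2.557, 0) = 0, max(5.956, 0) = 5.956
Node 0 (S = 30): V_0 = e^(−0.025)·[0.5539·0.0000 + 0.4461·5.9563] = 2.5915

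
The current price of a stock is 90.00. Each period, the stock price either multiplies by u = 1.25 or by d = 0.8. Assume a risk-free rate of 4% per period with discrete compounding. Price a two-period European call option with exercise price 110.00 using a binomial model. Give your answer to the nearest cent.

8.05

Risk-neutral probability p = (1 + 0.04 − 0.8)/(1.25 − 0.8) = 0.2400/0.4500 = 0.5333
Terminal stock prices: S_uu = 140.6, S_ud = 90, S_dd = 57.6
Terminal payoffs (S − K): max(30.62, 0) = 30.62, max(-20, 0) = 0, max(-52.4, 0) = 0
Node u (S = 112.5): V_u = 1/1.04·[0.5333·30.6250 + 0.4667·0.0000] = 15.7051
Node d (S = 72): V_d = 1/1.04·[0.5333·0.0000 + 0.4667·0.0000] = 0.0000
Node 0 (S = 90): V_0 = 1/1.04·[0.5333·15.7051 + 0.4667·0.0000] = 8.0539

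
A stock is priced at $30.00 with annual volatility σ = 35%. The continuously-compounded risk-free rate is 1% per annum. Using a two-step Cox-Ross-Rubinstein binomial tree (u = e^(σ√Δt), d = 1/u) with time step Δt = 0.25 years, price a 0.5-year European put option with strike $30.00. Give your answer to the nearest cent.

CRR parameters: u = e^(σ√Δt) = e^(0.35·√0.25) = 1.1912, d = 1/u = 0.8395
Per-period rate: rΔt = 0.01·0.25 = 0.0025, so R = e^0.0025 = 1.0025
Risk-neutral probability p = (e^0.0025 − 0.8395)/(1.1912 − 0.8395) = 0.1630/0.3518 = 0.4635
Terminal stock prices: S_uu = 42.57, S_ud = 30, S_dd = 21.14
Terminal payoffs (K − S): max(-12.57, 0) = 0, max(0, 0) = 0, max(8.859, 0) = 8.859
Node u (S = 35.74): V_u = e^(−0.0025)·[0.4635·0.0000 + 0.5365·0.0000] = 0.0000
Node d (S = 25.18): V_d = e^(−0.0025)·[0.4635·0.0000 + 0.5365·8.8594] = 4.7414
Node 0 (S = 30): V_0 = e^(−0.0025)·[0.4635·0.0000 + 0.5365·4.7414] = 2.5375

$2.54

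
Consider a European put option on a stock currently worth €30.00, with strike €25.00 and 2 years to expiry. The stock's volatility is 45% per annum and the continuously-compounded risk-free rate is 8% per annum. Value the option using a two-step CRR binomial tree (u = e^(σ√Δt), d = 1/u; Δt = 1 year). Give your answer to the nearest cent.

CRR parameters: u = e^(σ√Δt) = e^(0.45·√1) = 1.5683, d = 1/u = 0.6376
Per-period rate: rΔt = 0.08·1 = 0.08, so R = e^0.08 = 1.0833
Risk-neutral probability p = (e^0.08 − 0.6376)/(1.5683 − 0.6376) = 0.4457/0.9307 = 0.4789
Terminal stock prices: S_uu = 73.79, S_ud = 30, S_dd = 12.2
Terminal payoffs (K − S): max(-48.79, 0) = 0, max(-5, 0) = 0, max(12.8, 0) = 12.8
Node u (S = 47.05): V_u = e^(−0.08)·[0.4789·0.0000 + 0.5211·0.0000] = 0.0000
Node d (S = 19.13): V_d = e^(−0.08)·[0.4789·0.0000 + 0.5211·12.8029] = 6.1592
Node 0 (S = 30): V_0 = e^(−0.08)·[0.4789·0.0000 + 0.5211·6.1592] = 2.9631

€2.96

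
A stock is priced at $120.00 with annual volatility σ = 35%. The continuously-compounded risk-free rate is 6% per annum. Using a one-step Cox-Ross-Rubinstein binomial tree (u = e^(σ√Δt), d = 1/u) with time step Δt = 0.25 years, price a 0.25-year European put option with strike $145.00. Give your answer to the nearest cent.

$22.84

CRR parameters: u = e^(σ√Δt) = e^(0.35·√0.25) = 1.1912, d = 1/u = 0.8395
Per-period rate: rΔt = 0.06·0.25 = 0.015, so R = e^0.015 = 1.0151
Risk-neutral probability p = (e^0.015 − 0.8395)/(1.1912 − 0.8395) = 0.1757/0.3518 = 0.4993
Terminal stock prices: S_u = 142.9, S_d = 100.7
Terminal payoffs (K − S): max(2.05, 0) = 2.05, max(44.27, 0) = 44.27
Node 0 (S = 120): V_0 = e^(−0.015)·[0.4993·2.0505 + 0.5007·44.2652] = 22.8412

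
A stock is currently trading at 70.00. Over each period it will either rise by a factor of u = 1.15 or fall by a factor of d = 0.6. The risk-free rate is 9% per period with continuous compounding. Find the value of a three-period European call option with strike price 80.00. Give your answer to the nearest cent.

Risk-neutral probability p = (e^0.09 − 0.6)/(1.15 − 0.6) = 0.4942/0.5500 = 0.8985
Terminal stock prices: S_uuu = 106.5, S_uud = 55.54, S_udd = 28.98, S_ddd = 15.12
Terminal payoffs (S − K): max(26.46, 0) = 26.46, max(-24.46, 0) = 0, max(-51.02, 0) = 0, max(-64.88, 0) = 0
Node uu (S = 92.57): V_uu = e^(−0.09)·[0.8985·26.4612 + 0.1015·0.0000] = 21.7291
Node ud (S = 48.3): V_ud = e^(−0.09)·[0.8985·0.0000 + 0.1015·0.0000] = 0.0000
Node dd (S = 25.2): V_dd = e^(−0.09)·[0.8985·0.0000 + 0.1015·0.0000] = 0.0000
Node u (S = 80.5): V_u = e^(−0.09)·[0.8985·21.7291 + 0.1015·0.0000] = 17.8432
Node d (S = 42): V_d = e^(−0.09)·[0.8985·0.0000 + 0.1015·0.0000] = 0.0000
Node 0 (S = 70): V_0 = e^(−0.09)·[0.8985·17.8432 + 0.1015·0.0000] = 14.6522

14.65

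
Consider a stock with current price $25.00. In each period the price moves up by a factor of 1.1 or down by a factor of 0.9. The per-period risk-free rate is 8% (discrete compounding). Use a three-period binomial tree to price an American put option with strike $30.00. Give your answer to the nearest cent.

$5.00

Risk-neutral probability p = (1 + 0.08 − 0.9)/(1.1 − 0.9) = 0.1800/0.2000 = 0.9000
Terminal stock prices: S_uuu = 33.28, S_uud = 27.23, S_udd = 22.28, S_ddd = 18.23
Terminal payoffs (K − S): max(-3.275, 0) = 0, max(2.775, 0) = 2.775, max(7.725, 0) = 7.725, max(11.77, 0) = 11.77
Node uu (S = 30.25): continuation = 1/1.08·[0.9000·0.0000 + 0.1000·2.7750] = 0.2569; exercise value = 0.0000 ≤ continuation, so V_uu = 0.2569
Node ud (S = 24.75): continuation = 1/1.08·[0.9000·2.7750 + 0.1000·7.7250] = 3.0278; exercise value = 5.2500 > continuation, so V_ud = 5.2500 (exercise)
Node dd (S = 20.25): continuation = 1/1.08·[0.9000·7.7250 + 0.1000·11.7750] = 7.5278; exercise value = 9.7500 > continuation, so V_dd = 9.7500 (exercise)
Node u (S = 27.5): continuation = 1/1.08·[0.9000·0.2569 + 0.1000·5.2500] = 0.7002; exercise value = 2.5000 > continuation, so V_u = 2.5000 (exercise)
Node d (S = 22.5): continuation = 1/1.08·[0.9000·5.2500 + 0.1000·9.7500] = 5.2778; exercise value = 7.5000 > continuation, so V_d = 7.5000 (exercise)
Node 0 (S = 25): continuation = 1/1.08·[0.9000·2.5000 + 0.1000·7.5000] = 2.7778; exercise value = 5.0000 > continuation, so V_0 = 5.0000 (exercise)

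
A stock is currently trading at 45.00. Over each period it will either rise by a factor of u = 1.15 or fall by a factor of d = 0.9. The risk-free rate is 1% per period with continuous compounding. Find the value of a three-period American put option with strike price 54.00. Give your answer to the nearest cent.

9.32

Risk-neutral probability p = (e^0.01 − 0.9)/(1.15 − 0.9) = 0.1101/0.2500 = 0.4402
Terminal stock prices: S_uuu = 68.44, S_uud = 53.56, S_udd = 41.92, S_ddd = 32.81
Terminal payoffs (K − S): max(-14.44, 0) = 0, max(0.4388, 0) = 0.4388, max(12.08, 0) = 12.08, max(21.19, 0) = 21.19
Node uu (S = 59.51): continuation = e^(−0.01)·[0.4402·0.0000 + 0.5598·0.4388] = 0.2432; exercise value = 0.0000 ≤ continuation, so V_uu = 0.2432
Node ud (S = 46.57): continuation = e^(−0.01)·[0.4402·0.4388 + 0.5598·12.0825] = 6.8877; exercise value = 7.4250 > continuation, so V_ud = 7.4250 (exercise)
Node dd (S = 36.45): continuation = e^(−0.01)·[0.4402·12.0825 + 0.5598·21.1950] = 17.0127; exercise value = 17.5500 > continuation, so V_dd = 17.5500 (exercise)
Node u (S = 51.75): continuation = e^(−0.01)·[0.4402·0.2432 + 0.5598·7.4250] = 4.2211; exercise value = 2.2500 ≤ continuation, so V_u = 4.2211
Node d (S = 40.5): continuation = e^(−0.01)·[0.4402·7.4250 + 0.5598·17.5500] = 12.9627; exercise value = 13.5000 > continuation, so V_d = 13.5000 (exercise)
Node 0 (S = 45): continuation = e^(−0.01)·[0.4402·4.2211 + 0.5598·13.5000] = 9.3217; exercise value = 9.0000 ≤ continuation, so V_0 = 9.3217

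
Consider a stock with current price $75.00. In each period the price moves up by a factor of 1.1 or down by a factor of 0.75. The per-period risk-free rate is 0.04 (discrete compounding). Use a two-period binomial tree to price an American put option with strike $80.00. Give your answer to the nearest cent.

Risk-neutral probability p = (1 + 0.04 − 0.75)/(1.1 − 0.75) = 0.2900/0.3500 = 0.8286
Terminal stock prices: S_uu = 90.75, S_ud = 61.88, S_dd = 42.19
Terminal payoffs (K − S): max(-10.75, 0) = 0, max(18.12, 0) = 18.12, max(37.81, 0) = 37.81
Node u (S = 82.5): continuation = 1/1.04·[0.8286·0.0000 + 0.1714·18.1250] = 2.9876; exercise value = 0.0000 ≤ continuation, so V_u = 2.9876
Node d (S = 56.25): continuation = 1/1.04·[0.8286·18.1250 + 0.1714·37.8125] = 20.6731; exercise value = 23.7500 > continuation, so V_d = 23.7500 (exercise)
Node 0 (S = 75): continuation = 1/1.04·[0.8286·2.9876 + 0.1714·23.7500] = 6.2951; exercise value = 5.0000 ≤ continuation, so V_0 = 6.2951

$6.30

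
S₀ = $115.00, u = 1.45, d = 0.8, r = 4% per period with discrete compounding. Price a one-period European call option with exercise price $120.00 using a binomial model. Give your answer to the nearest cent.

Risk-neutral probability p = (1 + 0.04 − 0.8)/(1.45 − 0.8) = 0.2400/0.6500 = 0.3692
Terminal stock prices: S_u = 166.8, S_d = 92
Terminal payoffs (S − K): max(46.75, 0) = 46.75, max(-28, 0) = 0
Node 0 (S = 115): V_0 = 1/1.04·[0.3692·46.7500 + 0.6308·0.0000] = 16.5976

$16.60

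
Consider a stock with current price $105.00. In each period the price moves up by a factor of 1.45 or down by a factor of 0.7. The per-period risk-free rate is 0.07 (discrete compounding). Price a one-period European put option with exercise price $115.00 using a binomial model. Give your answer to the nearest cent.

Risk-neutral probability p = (1 + 0.07 − 0.7)/(1.45 − 0.7) = 0.3700/0.7500 = 0.4933
Terminal stock prices: S_u = 152.2, S_d = 73.5
Terminal payoffs (K − S): max(-37.25, 0) = 0, max(41.5, 0) = 41.5
Node 0 (S = 105): V_0 = 1/1.07·[0.4933·0.0000 + 0.5067·41.5000] = 19.6511

$19.65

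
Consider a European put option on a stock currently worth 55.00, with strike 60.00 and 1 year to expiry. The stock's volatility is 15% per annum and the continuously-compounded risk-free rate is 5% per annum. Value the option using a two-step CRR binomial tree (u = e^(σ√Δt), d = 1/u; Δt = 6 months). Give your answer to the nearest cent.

4.75

CRR parameters: u = e^(σ√Δt) = e^(0.15·√0.5) = 1.1119, d = 1/u = 0.8994
Per-period rate: rΔt = 0.05·0.5 = 0.025, so R = e^0.025 = 1.0253
Risk-neutral probability p = (e^0.025 − 0.8994)/(1.1119 − 0.8994) = 0.1259/0.2125 = 0.5926
Terminal stock prices: S_uu = 68, S_ud = 55, S_dd = 44.49
Terminal payoffs (K − S): max(-7.997, 0) = 0, max(5, 0) = 5, max(15.51, 0) = 15.51
Node u (S = 61.15): V_u = e^(−0.025)·[0.5926·0.0000 + 0.4074·5.0000] = 1.9866
Node d (S = 49.47): V_d = e^(−0.025)·[0.5926·5.0000 + 0.4074·15.5128] = 9.0535
Node 0 (S = 55): V_0 = e^(−0.025)·[0.5926·1.9866 + 0.4074·9.0535] = 4.7454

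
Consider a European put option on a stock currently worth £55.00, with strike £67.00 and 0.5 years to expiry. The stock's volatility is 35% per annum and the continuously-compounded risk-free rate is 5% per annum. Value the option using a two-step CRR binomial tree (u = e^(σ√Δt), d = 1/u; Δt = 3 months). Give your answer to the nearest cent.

£12.96

CRR parameters: u = e^(σ√Δt) = e^(0.35·√0.25) = 1.1912, d = 1/u = 0.8395
Per-period rate: rΔt = 0.05·0.25 = 0.0125, so R = e^0.0125 = 1.0126
Risk-neutral probability p = (e^0.0125 − 0.8395)/(1.1912 − 0.8395) = 0.1731/0.3518 = 0.4921
Terminal stock prices: S_uu = 78.05, S_ud = 55, S_dd = 38.76
Terminal payoffs (K − S): max(-11.05, 0) = 0, max(12, 0) = 12, max(28.24, 0) = 28.24
Node u (S = 65.52): V_u = e^(−0.0125)·[0.4921·0.0000 + 0.5079·12.0000] = 6.0189
Node d (S = 46.17): V_d = e^(−0.0125)·[0.4921·12.0000 + 0.5079·28.2422] = 19.9976
Node 0 (S = 55): V_0 = e^(−0.0125)·[0.4921·6.0189 + 0.5079·19.9976] = 12.9555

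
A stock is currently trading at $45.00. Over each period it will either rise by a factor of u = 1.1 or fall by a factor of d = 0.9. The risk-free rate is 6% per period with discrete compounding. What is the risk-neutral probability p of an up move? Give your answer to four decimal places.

p = 0.8000

Risk-neutral probability p = (1 + 0.06 − 0.9)/(1.1 − 0.9) = 0.1600/0.2000 = 0.8000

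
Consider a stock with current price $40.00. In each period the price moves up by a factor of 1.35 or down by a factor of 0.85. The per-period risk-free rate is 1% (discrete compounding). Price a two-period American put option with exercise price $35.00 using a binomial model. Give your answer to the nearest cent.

Risk-neutral probability p = (1 + 0.01 − 0.85)/(1.35 − 0.85) = 0.1600/0.5000 = 0.3200
Terminal stock prices: S_uu = 72.9, S_ud = 45.9, S_dd = 28.9
Terminal payoffs (K − S): max(-37.9, 0) = 0, max(-10.9, 0) = 0, max(6.1, 0) = 6.1
Node u (S = 54): continuation = 1/1.01·[0.3200·0.0000 + 0.6800·0.0000] = 0.0000; exercise value = 0.0000 ≤ continuation, so V_u = 0.0000
Node d (S = 34): continuation = 1/1.01·[0.3200·0.0000 + 0.6800·6.1000] = 4.1069; exercise value = 1.0000 ≤ continuation, so V_d = 4.1069
Node 0 (S = 40): continuation = 1/1.01·[0.3200·0.0000 + 0.6800·4.1069] = 2.7651; exercise value = 0.0000 ≤ continuation, so V_0 = 2.7651

$2.77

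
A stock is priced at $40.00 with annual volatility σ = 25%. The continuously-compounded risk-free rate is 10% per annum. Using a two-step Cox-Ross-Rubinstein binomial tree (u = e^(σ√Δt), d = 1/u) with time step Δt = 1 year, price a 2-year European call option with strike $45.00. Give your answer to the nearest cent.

$7.16

CRR parameters: u = e^(σ√Δt) = e^(0.25·√1) = 1.2840, d = 1/u = 0.7788
Per-period rate: rΔt = 0.1·1 = 0.1, so R = e^0.1 = 1.1052
Risk-neutral probability p = (e^0.1 − 0.7788)/(1.2840 − 0.7788) = 0.3264/0.5052 = 0.6460
Terminal stock prices: S_uu = 65.95, S_ud = 40, S_dd = 24.26
Terminal payoffs (S − K): max(20.95, 0) = 20.95, max(-5, 0) = 0, max(-20.74, 0) = 0
Node u (S = 51.36): V_u = e^(−0.1)·[0.6460·20.9489 + 0.3540·0.0000] = 12.2449
Node d (S = 31.15): V_d = e^(−0.1)·[0.6460·0.0000 + 0.3540·0.0000] = 0.0000
Node 0 (S = 40): V_0 = e^(−0.1)·[0.6460·12.2449 + 0.3540·0.0000] = 7.1574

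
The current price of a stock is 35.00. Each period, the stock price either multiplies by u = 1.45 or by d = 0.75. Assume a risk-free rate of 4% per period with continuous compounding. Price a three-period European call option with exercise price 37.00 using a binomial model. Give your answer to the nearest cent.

9.32

Risk-neutral probability p = (e^0.04 − 0.75)/(1.45 − 0.75) = 0.2908/0.7000 = 0.4154
Terminal stock prices: S_uuu = 106.7, S_uud = 55.19, S_udd = 28.55, S_ddd = 14.77
Terminal payoffs (S − K): max(69.7, 0) = 69.7, max(18.19, 0) = 18.19, max(-8.453, 0) = 0, max(-22.23, 0) = 0
Node uu (S = 73.59): V_uu = e^(−0.04)·[0.4154·69.7019 + 0.5846·18.1906] = 38.0383
Node ud (S = 38.06): V_ud = e^(−0.04)·[0.4154·18.1906 + 0.5846·0.0000] = 7.2609
Node dd (S = 19.69): V_dd = e^(−0.04)·[0.4154·0.0000 + 0.5846·0.0000] = 0.0000
Node u (S = 50.75): V_u = e^(−0.04)·[0.4154·38.0383 + 0.5846·7.2609] = 19.2611
Node d (S = 26.25): V_d = e^(−0.04)·[0.4154·7.2609 + 0.5846·0.0000] = 2.8982
Node 0 (S = 35): V_0 = e^(−0.04)·[0.4154·19.2611 + 0.5846·2.8982] = 9.3159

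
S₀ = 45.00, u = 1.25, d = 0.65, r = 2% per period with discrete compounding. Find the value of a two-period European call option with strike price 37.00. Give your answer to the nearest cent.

Risk-neutral probability p = (1 + 0.02 − 0.65)/(1.25 − 0.65) = 0.3700/0.6000 = 0.6167
Terminal stock prices: S_uu = 70.31, S_ud = 36.56, S_dd = 19.01
Terminal payoffs (S − K): max(33.31, 0) = 33.31, max(-0.4375, 0) = 0, max(-17.99, 0) = 0
Node u (S = 56.25): V_u = 1/1.02·[0.6167·33.3125 + 0.3833·0.0000] = 20.1399
Node d (S = 29.25): V_d = 1/1.02·[0.6167·0.0000 + 0.3833·0.0000] = 0.0000
Node 0 (S = 45): V_0 = 1/1.02·[0.6167·20.1399 + 0.3833·0.0000] = 12.1761

12.18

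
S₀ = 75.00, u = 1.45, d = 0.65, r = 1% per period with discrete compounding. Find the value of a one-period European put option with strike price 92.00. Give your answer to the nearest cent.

Risk-neutral probability p = (1 + 0.01 − 0.65)/(1.45 − 0.65) = 0.3600/0.8000 = 0.4500
Terminal stock prices: S_u = 108.8, S_d = 48.75
Terminal payoffs (K − S): max(-16.75, 0) = 0, max(43.25, 0) = 43.25
Node 0 (S = 75): V_0 = 1/1.01·[0.4500·0.0000 + 0.5500·43.2500] = 23.5520

23.55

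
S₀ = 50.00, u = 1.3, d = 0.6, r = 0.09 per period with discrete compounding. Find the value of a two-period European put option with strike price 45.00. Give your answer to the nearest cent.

Risk-neutral probability p = (1 + 0.09 − 0.6)/(1.3 − 0.6) = 0.4900/0.7000 = 0.7000
Terminal stock prices: S_uu = 84.5, S_ud = 39, S_dd = 18
Terminal payoffs (K − S): max(-39.5, 0) = 0, max(6, 0) = 6, max(27, 0) = 27
Node u (S = 65): V_u = 1/1.09·[0.7000·0.0000 + 0.3000·6.0000] = 1.6514
Node d (S = 30): V_d = 1/1.09·[0.7000·6.0000 + 0.3000·27.0000] = 11.2844
Node 0 (S = 50): V_0 = 1/1.09·[0.7000·1.6514 + 0.3000·11.2844] = 4.1663

4.17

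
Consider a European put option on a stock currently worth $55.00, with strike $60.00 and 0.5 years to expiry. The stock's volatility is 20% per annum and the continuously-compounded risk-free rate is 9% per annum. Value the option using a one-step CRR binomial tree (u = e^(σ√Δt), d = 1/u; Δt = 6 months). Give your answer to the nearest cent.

CRR parameters: u = e^(σ√Δt) = e^(0.2·√0.5) = 1.1519, d = 1/u = 0.8681
Per-period rate: rΔt = 0.09·0.5 = 0.045, so R = e^0.045 = 1.0460
Risk-neutral probability p = (e^0.045 − 0.8681)/(1.1519 − 0.8681) = 0.1779/0.2838 = 0.6269
Terminal stock prices: S_u = 63.36, S_d = 47.75
Terminal payoffs (K − S): max(-3.355, 0) = 0, max(12.25, 0) = 12.25
Node 0 (S = 55): V_0 = e^(−0.045)·[0.6269·0.0000 + 0.3731·12.2532] = 4.3706

$4.37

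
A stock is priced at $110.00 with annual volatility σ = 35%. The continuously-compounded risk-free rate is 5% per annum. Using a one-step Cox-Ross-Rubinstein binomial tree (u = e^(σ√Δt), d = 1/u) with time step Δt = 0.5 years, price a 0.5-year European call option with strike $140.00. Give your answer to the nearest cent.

CRR parameters: u = e^(σ√Δt) = e^(0.35·√0.5) = 1.2808, d = 1/u = 0.7808
Per-period rate: rΔt = 0.05·0.5 = 0.025, so R = e^0.025 = 1.0253
Risk-neutral probability p = (e^0.025 − 0.7808)/(1.2808 − 0.7808) = 0.2446/0.5000 = 0.4891
Terminal stock prices: S_u = 140.9, S_d = 85.88
Terminal payoffs (S − K): max(0.8884, 0) = 0.8884, max(-54.12, 0) = 0
Node 0 (S = 110): V_0 = e^(−0.025)·[0.4891·0.8884 + 0.5109·0.0000] = 0.4237

$0.42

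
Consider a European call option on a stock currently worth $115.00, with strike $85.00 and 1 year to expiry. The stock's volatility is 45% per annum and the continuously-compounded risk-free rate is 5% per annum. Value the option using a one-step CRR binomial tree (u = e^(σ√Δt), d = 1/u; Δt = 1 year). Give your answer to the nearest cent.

CRR parameters: u = e^(σ√Δt) = e^(0.45·√1) = 1.5683, d = 1/u = 0.6376
Per-period rate: rΔt = 0.05·1 = 0.05, so R = e^0.05 = 1.0513
Risk-neutral probability p = (e^0.05 − 0.6376)/(1.5683 − 0.6376) = 0.4136/0.9307 = 0.4445
Terminal stock prices: S_u = 180.4, S_d = 73.33
Terminal payoffs (S − K): max(95.36, 0) = 95.36, max(-11.67, 0) = 0
Node 0 (S = 115): V_0 = e^(−0.05)·[0.4445·95.3559 + 0.5555·0.0000] = 40.3140

$40.31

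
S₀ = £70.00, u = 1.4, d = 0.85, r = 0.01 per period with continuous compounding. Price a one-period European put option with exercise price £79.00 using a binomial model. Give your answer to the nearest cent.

£13.69

Risk-neutral probability p = (e^0.01 − 0.85)/(1.4 − 0.85) = 0.1601/0.5500 = 0.2910
Terminal stock prices: S_u = 98, S_d = 59.5
Terminal payoffs (K − S): max(-19, 0) = 0, max(19.5, 0) = 19.5
Node 0 (S = 70): V_0 = e^(−0.01)·[0.2910·0.0000 + 0.7090·19.5000] = 13.6879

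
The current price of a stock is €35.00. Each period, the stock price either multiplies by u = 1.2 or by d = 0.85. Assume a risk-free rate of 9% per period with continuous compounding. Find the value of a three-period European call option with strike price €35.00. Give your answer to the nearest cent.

€9.25

Risk-neutral probability p = (e^0.09 − 0.85)/(1.2 − 0.85) = 0.2442/0.3500 = 0.6976
Terminal stock prices: S_uuu = 60.48, S_uud = 42.84, S_udd = 30.34, S_ddd = 21.49
Terminal payoffs (S − K): max(25.48, 0) = 25.48, max(7.84, 0) = 7.84, max(-4.655, 0) = 0, max(-13.51, 0) = 0
Node uu (S = 50.4): V_uu = e^(−0.09)·[0.6976·25.4800 + 0.3024·7.8400] = 18.4124
Node ud (S = 35.7): V_ud = e^(−0.09)·[0.6976·7.8400 + 0.3024·0.0000] = 4.9988
Node dd (S = 25.29): V_dd = e^(−0.09)·[0.6976·0.0000 + 0.3024·0.0000] = 0.0000
Node u (S = 42): V_u = e^(−0.09)·[0.6976·18.4124 + 0.3024·4.9988] = 13.1210
Node d (S = 29.75): V_d = e^(−0.09)·[0.6976·4.9988 + 0.3024·0.0000] = 3.1872
Node 0 (S = 35): V_0 = e^(−0.09)·[0.6976·13.1210 + 0.3024·3.1872] = 9.2466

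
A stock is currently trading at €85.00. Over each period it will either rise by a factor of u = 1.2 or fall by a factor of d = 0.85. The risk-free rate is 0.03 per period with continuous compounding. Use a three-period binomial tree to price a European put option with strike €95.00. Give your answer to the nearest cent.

Risk-neutral probability p = (e^0.03 − 0.85)/(1.2 − 0.85) = 0.1805/0.3500 = 0.5156
Terminal stock prices: S_uuu = 146.9, S_uud = 104, S_udd = 73.69, S_ddd = 52.2
Terminal payoffs (K − S): max(-51.88, 0) = 0, max(-9.04, 0) = 0, max(21.31, 0) = 21.31, max(42.8, 0) = 42.8
Node uu (S = 122.4): V_uu = e^(−0.03)·[0.5156·0.0000 + 0.4844·0.0000] = 0.0000
Node ud (S = 86.7): V_ud = e^(−0.03)·[0.5156·0.0000 + 0.4844·21.3050] = 10.0155
Node dd (S = 61.41): V_dd = e^(−0.03)·[0.5156·21.3050 + 0.4844·42.7994] = 30.7798
Node u (S = 102): V_u = e^(−0.03)·[0.5156·0.0000 + 0.4844·10.0155] = 4.7083
Node d (S = 72.25): V_d = e^(−0.03)·[0.5156·10.0155 + 0.4844·30.7798] = 19.4808
Node 0 (S = 85): V_0 = e^(−0.03)·[0.5156·4.7083 + 0.4844·19.4808] = 11.5136

€11.51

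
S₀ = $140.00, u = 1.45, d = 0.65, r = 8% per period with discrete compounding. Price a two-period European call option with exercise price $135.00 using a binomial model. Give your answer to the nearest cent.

$39.47

Risk-neutral probability p = (1 + 0.08 − 0.65)/(1.45 − 0.65) = 0.4300/0.8000 = 0.5375
Terminal stock prices: S_uu = 294.4, S_ud = 132, S_dd = 59.15
Terminal payoffs (S − K): max(159.4, 0) = 159.4, max(-3.05, 0) = 0, max(-75.85, 0) = 0
Node u (S = 203): V_u = 1/1.08·[0.5375·159.3500 + 0.4625·0.0000] = 79.3061
Node d (S = 91): V_d = 1/1.08·[0.5375·0.0000 + 0.4625·0.0000] = 0.0000
Node 0 (S = 140): V_0 = 1/1.08·[0.5375·79.3061 + 0.4625·0.0000] = 39.4695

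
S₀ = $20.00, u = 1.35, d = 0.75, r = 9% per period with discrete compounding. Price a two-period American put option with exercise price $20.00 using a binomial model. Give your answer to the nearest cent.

$1.99

Risk-neutral probability p = (1 + 0.09 − 0.75)/(1.35 − 0.75) = 0.3400/0.6000 = 0.5667
Terminal stock prices: S_uu = 36.45, S_ud = 20.25, S_dd = 11.25
Terminal payoffs (K − S): max(-16.45, 0) = 0, max(-0.25, 0) = 0, max(8.75, 0) = 8.75
Node u (S = 27): continuation = 1/1.09·[0.5667·0.0000 + 0.4333·0.0000] = 0.0000; exercise value = 0.0000 ≤ continuation, so V_u = 0.0000
Node d (S = 15): continuation = 1/1.09·[0.5667·0.0000 + 0.4333·8.7500] = 3.4786; exercise value = 5.0000 > continuation, so V_d = 5.0000 (exercise)
Node 0 (S = 20): continuation = 1/1.09·[0.5667·0.0000 + 0.4333·5.0000] = 1.9878; exercise value = 0.0000 ≤ continuation, so V_0 = 1.9878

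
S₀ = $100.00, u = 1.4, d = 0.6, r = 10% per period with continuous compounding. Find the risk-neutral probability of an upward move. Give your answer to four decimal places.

p = 0.6315

Risk-neutral probability p = (e^0.1 − 0.6)/(1.4 − 0.6) = 0.5052/0.8000 = 0.6315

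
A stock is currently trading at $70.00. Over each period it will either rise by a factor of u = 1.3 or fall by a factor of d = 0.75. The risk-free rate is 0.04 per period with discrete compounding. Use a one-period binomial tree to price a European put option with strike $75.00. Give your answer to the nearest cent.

Risk-neutral probability p = (1 + 0.04 − 0.75)/(1.3 − 0.75) = 0.2900/0.5500 = 0.5273
Terminal stock prices: S_u = 91, S_d = 52.5
Terminal payoffs (K − S): max(-16, 0) = 0, max(22.5, 0) = 22.5
Node 0 (S = 70): V_0 = 1/1.04·[0.5273·0.0000 + 0.4727·22.5000] = 10.2273

$10.23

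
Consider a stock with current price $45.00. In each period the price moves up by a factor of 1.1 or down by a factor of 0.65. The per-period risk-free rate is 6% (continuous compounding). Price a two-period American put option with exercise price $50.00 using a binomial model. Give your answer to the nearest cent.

$5.00

Risk-neutral probability p = (e^0.06 − 0.65)/(1.1 − 0.65) = 0.4118/0.4500 = 0.9152
Terminal stock prices: S_uu = 54.45, S_ud = 32.18, S_dd = 19.01
Terminal payoffs (K − S): max(-4.45, 0) = 0, max(17.82, 0) = 17.82, max(30.99, 0) = 30.99
Node u (S = 49.5): continuation = e^(−0.06)·[0.9152·0.0000 + 0.0848·17.8250] = 1.4237; exercise value = 0.5000 ≤ continuation, so V_u = 1.4237
Node d (S = 29.25): continuation = e^(−0.06)·[0.9152·17.8250 + 0.0848·30.9875] = 17.8382; exercise value = 20.7500 > continuation, so V_d = 20.7500 (exercise)
Node 0 (S = 45): continuation = e^(−0.06)·[0.9152·1.4237 + 0.0848·20.7500] = 2.8843; exercise value = 5.0000 > continuation, so V_0 = 5.0000 (exercise)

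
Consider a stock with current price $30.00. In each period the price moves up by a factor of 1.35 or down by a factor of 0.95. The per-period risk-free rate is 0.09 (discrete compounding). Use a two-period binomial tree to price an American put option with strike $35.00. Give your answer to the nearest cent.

Risk-neutral probability p = (1 + 0.09 − 0.95)/(1.35 − 0.95) = 0.1400/0.4000 = 0.3500
Terminal stock prices: S_uu = 54.68, S_ud = 38.48, S_dd = 27.07
Terminal payoffs (K − S): max(-19.68, 0) = 0, max(-3.475, 0) = 0, max(7.925, 0) = 7.925
Node u (S = 40.5): continuation = 1/1.09·[0.3500·0.0000 + 0.6500·0.0000] = 0.0000; exercise value = 0.0000 ≤ continuation, so V_u = 0.0000
Node d (S = 28.5): continuation = 1/1.09·[0.3500·0.0000 + 0.6500·7.9250] = 4.7259; exercise value = 6.5000 > continuation, so V_d = 6.5000 (exercise)
Node 0 (S = 30): continuation = 1/1.09·[0.3500·0.0000 + 0.6500·6.5000] = 3.8761; exercise value = 5.0000 > continuation, so V_0 = 5.0000 (exercise)

$5.00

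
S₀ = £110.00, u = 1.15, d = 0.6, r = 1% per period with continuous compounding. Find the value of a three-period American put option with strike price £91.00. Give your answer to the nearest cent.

£9.62

Risk-neutral probability p = (e^0.01 − 0.6)/(1.15 − 0.6) = 0.4101/0.5500 = 0.7455
Terminal stock prices: S_uuu = 167.3, S_uud = 87.28, S_udd = 45.54, S_ddd = 23.76
Terminal payoffs (K − S): max(-76.3, 0) = 0, max(3.715, 0) = 3.715, max(45.46, 0) = 45.46, max(67.24, 0) = 67.24
Node uu (S = 145.5): continuation = e^(−0.01)·[0.7455·0.0000 + 0.2545·3.7150] = 0.9359; exercise value = 0.0000 ≤ continuation, so V_uu = 0.9359
Node ud (S = 75.9): continuation = e^(−0.01)·[0.7455·3.7150 + 0.2545·45.4600] = 14.1945; exercise value = 15.1000 > continuation, so V_ud = 15.1000 (exercise)
Node dd (S = 39.6): continuation = e^(−0.01)·[0.7455·45.4600 + 0.2545·67.2400] = 50.4945; exercise value = 51.4000 > continuation, so V_dd = 51.4000 (exercise)
Node u (S = 126.5): continuation = e^(−0.01)·[0.7455·0.9359 + 0.2545·15.1000] = 4.4948; exercise value = 0.0000 ≤ continuation, so V_u = 4.4948
Node d (S = 66): continuation = e^(−0.01)·[0.7455·15.1000 + 0.2545·51.4000] = 24.0945; exercise value = 25.0000 > continuation, so V_d = 25.0000 (exercise)
Node 0 (S = 110): continuation = e^(−0.01)·[0.7455·4.4948 + 0.2545·25.0000] = 9.6158; exercise value = 0.0000 ≤ continuation, so V_0 = 9.6158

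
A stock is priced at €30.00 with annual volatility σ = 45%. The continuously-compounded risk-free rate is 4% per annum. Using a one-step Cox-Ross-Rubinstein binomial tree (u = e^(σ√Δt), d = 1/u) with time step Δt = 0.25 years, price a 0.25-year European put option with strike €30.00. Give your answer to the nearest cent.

€3.19

CRR parameters: u = e^(σ√Δt) = e^(0.45·√0.25) = 1.2523, d = 1/u = 0.7985
Per-period rate: rΔt = 0.04·0.25 = 0.01, so R = e^0.01 = 1.0101
Risk-neutral probability p = (e^0.01 − 0.7985)/(1.2523 − 0.7985) = 0.2115/0.4538 = 0.4661
Terminal stock prices: S_u = 37.57, S_d = 23.96
Terminal payoffs (K − S): max(-7.57, 0) = 0, max(6.045, 0) = 6.045
Node 0 (S = 30): V_0 = e^(−0.01)·[0.4661·0.0000 + 0.5339·6.0445] = 3.1949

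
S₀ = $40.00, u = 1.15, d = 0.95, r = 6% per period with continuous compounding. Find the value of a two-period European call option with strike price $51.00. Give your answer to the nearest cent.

$0.53

Risk-neutral probability p = (e^0.06 − 0.95)/(1.15 − 0.95) = 0.1118/0.2000 = 0.5592
Terminal stock prices: S_uu = 52.9, S_ud = 43.7, S_dd = 36.1
Terminal payoffs (S − K): max(1.9, 0) = 1.9, max(-7.3, 0) = 0, max(-14.9, 0) = 0
Node u (S = 46): V_u = e^(−0.06)·[0.5592·1.9000 + 0.4408·0.0000] = 1.0006
Node d (S = 38): V_d = e^(−0.06)·[0.5592·0.0000 + 0.4408·0.0000] = 0.0000
Node 0 (S = 40): V_0 = e^(−0.06)·[0.5592·1.0006 + 0.4408·0.0000] = 0.5269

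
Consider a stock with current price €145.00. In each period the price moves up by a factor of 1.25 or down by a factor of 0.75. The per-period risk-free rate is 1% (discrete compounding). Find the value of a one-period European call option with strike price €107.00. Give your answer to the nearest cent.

€39.06

Risk-neutral probability p = (1 + 0.01 − 0.75)/(1.25 − 0.75) = 0.2600/0.5000 = 0.5200
Terminal stock prices: S_u = 181.2, S_d = 108.8
Terminal payoffs (S − K): max(74.25, 0) = 74.25, max(1.75, 0) = 1.75
Node 0 (S = 145): V_0 = 1/1.01·[0.5200·74.2500 + 0.4800·1.7500] = 39.0594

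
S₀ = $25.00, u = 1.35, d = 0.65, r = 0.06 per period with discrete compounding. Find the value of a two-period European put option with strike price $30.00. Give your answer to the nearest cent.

$6.45

Risk-neutral probability p = (1 + 0.06 − 0.65)/(1.35 − 0.65) = 0.4100/0.7000 = 0.5857
Terminal stock prices: S_uu = 45.56, S_ud = 21.94, S_dd = 10.56
Terminal payoffs (K − S): max(-15.56, 0) = 0, max(8.062, 0) = 8.062, max(19.44, 0) = 19.44
Node u (S = 33.75): V_u = 1/1.06·[0.5857·0.0000 + 0.4143·8.0625] = 3.1511
Node d (S = 16.25): V_d = 1/1.06·[0.5857·8.0625 + 0.4143·19.4375] = 12.0519
Node 0 (S = 25): V_0 = 1/1.06·[0.5857·3.1511 + 0.4143·12.0519] = 6.4515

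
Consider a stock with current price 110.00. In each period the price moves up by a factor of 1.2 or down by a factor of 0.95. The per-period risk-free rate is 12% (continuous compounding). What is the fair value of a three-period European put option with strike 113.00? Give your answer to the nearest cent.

0.32

Risk-neutral probability p = (e^0.12 − 0.95)/(1.2 − 0.95) = 0.1775/0.2500 = 0.7100
Terminal stock prices: S_uuu = 190.1, S_uud = 150.5, S_udd = 119.1, S_ddd = 94.31
Terminal payoffs (K − S): max(-77.08, 0) = 0, max(-37.48, 0) = 0, max(-6.13, 0) = 0, max(18.69, 0) = 18.69
Node uu (S = 158.4): V_uu = e^(−0.12)·[0.7100·0.0000 + 0.2900·0.0000] = 0.0000
Node ud (S = 125.4): V_ud = e^(−0.12)·[0.7100·0.0000 + 0.2900·0.0000] = 0.0000
Node dd (S = 99.27): V_dd = e^(−0.12)·[0.7100·0.0000 + 0.2900·18.6888] = 4.8071
Node u (S = 132): V_u = e^(−0.12)·[0.7100·0.0000 + 0.2900·0.0000] = 0.0000
Node d (S = 104.5): V_d = e^(−0.12)·[0.7100·0.0000 + 0.2900·4.8071] = 1.2365
Node 0 (S = 110): V_0 = e^(−0.12)·[0.7100·0.0000 + 0.2900·1.2365] = 0.3180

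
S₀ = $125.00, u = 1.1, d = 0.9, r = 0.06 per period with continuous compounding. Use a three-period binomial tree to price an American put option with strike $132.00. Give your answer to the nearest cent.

Risk-neutral probability p = (e^0.06 − 0.9)/(1.1 − 0.9) = 0.1618/0.2000 = 0.8092
Terminal stock prices: S_uuu = 166.4, S_uud = 136.1, S_udd = 111.4, S_ddd = 91.13
Terminal payoffs (K − S): max(-34.38, 0) = 0, max(-4.125, 0) = 0, max(20.62, 0) = 20.62, max(40.87, 0) = 40.87
Node uu (S = 151.3): continuation = e^(−0.06)·[0.8092·0.0000 + 0.1908·0.0000] = 0.0000; exercise value = 0.0000 ≤ continuation, so V_uu = 0.0000
Node ud (S = 123.8): continuation = e^(−0.06)·[0.8092·0.0000 + 0.1908·20.6250] = 3.7064; exercise value = 8.2500 > continuation, so V_ud = 8.2500 (exercise)
Node dd (S = 101.2): continuation = e^(−0.06)·[0.8092·20.6250 + 0.1908·40.8750] = 23.0629; exercise value = 30.7500 > continuation, so V_dd = 30.7500 (exercise)
Node u (S = 137.5): continuation = e^(−0.06)·[0.8092·0.0000 + 0.1908·8.2500] = 1.4826; exercise value = 0.0000 ≤ continuation, so V_u = 1.4826
Node d (S = 112.5): continuation = e^(−0.06)·[0.8092·8.2500 + 0.1908·30.7500] = 11.8129; exercise value = 19.5000 > continuation, so V_d = 19.5000 (exercise)
Node 0 (S = 125): continuation = e^(−0.06)·[0.8092·1.4826 + 0.1908·19.5000] = 4.6340; exercise value = 7.0000 > continuation, so V_0 = 7.0000 (exercise)

$7.00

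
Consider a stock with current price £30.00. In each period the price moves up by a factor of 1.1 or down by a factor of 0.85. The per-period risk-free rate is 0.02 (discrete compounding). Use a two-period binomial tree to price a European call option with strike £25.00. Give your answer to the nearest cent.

£6.30

Risk-neutral probability p = (1 + 0.02 − 0.85)/(1.1 − 0.85) = 0.1700/0.2500 = 0.6800
Terminal stock prices: S_uu = 36.3, S_ud = 28.05, S_dd = 21.67
Terminal payoffs (S − K): max(11.3, 0) = 11.3, max(3.05, 0) = 3.05, max(-3.325, 0) = 0
Node u (S = 33): V_u = 1/1.02·[0.6800·11.3000 + 0.3200·3.0500] = 8.4902
Node d (S = 25.5): V_d = 1/1.02·[0.6800·3.0500 + 0.3200·0.0000] = 2.0333
Node 0 (S = 30): V_0 = 1/1.02·[0.6800·8.4902 + 0.3200·2.0333] = 6.2980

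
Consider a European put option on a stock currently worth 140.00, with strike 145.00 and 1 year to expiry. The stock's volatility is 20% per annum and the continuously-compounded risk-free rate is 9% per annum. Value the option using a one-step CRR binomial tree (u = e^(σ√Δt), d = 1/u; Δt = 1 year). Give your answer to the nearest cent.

8.77

CRR parameters: u = e^(σ√Δt) = e^(0.2·√1) = 1.2214, d = 1/u = 0.8187
Per-period rate: rΔt = 0.09·1 = 0.09, so R = e^0.09 = 1.0942
Risk-neutral probability p = (e^0.09 − 0.8187)/(1.2214 − 0.8187) = 0.2754/0.4027 = 0.6840
Terminal stock prices: S_u = 171, S_d = 114.6
Terminal payoffs (K − S): max(-26, 0) = 0, max(30.38, 0) = 30.38
Node 0 (S = 140): V_0 = e^(−0.09)·[0.6840·0.0000 + 0.3160·30.3777] = 8.7721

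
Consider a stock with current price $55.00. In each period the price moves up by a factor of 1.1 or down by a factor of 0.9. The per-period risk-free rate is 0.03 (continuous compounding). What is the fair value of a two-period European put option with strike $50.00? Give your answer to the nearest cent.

Risk-neutral probability p = (e^0.03 − 0.9)/(1.1 − 0.9) = 0.1305/0.2000 = 0.6523
Terminal stock prices: S_uu = 66.55, S_ud = 54.45, S_dd = 44.55
Terminal payoffs (K − S): max(-16.55, 0) = 0, max(-4.45, 0) = 0, max(5.45, 0) = 5.45
Node u (S = 60.5): V_u = e^(−0.03)·[0.6523·0.0000 + 0.3477·0.0000] = 0.0000
Node d (S = 49.5): V_d = e^(−0.03)·[0.6523·0.0000 + 0.3477·5.4500] = 1.8391
Node 0 (S = 55): V_0 = e^(−0.03)·[0.6523·0.0000 + 0.3477·1.8391] = 0.6206

$0.62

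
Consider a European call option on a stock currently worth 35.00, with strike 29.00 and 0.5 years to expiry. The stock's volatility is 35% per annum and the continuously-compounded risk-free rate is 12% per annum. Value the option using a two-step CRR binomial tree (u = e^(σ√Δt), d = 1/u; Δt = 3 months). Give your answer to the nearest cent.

CRR parameters: u = e^(σ√Δt) = e^(0.35·√0.25) = 1.1912, d = 1/u = 0.8395
Per-period rate: rΔt = 0.12·0.25 = 0.03, so R = e^0.03 = 1.0305
Risk-neutral probability p = (e^0.03 − 0.8395)/(1.1912 − 0.8395) = 0.1910/0.3518 = 0.5429
Terminal stock prices: S_uu = 49.67, S_ud = 35, S_dd = 24.66
Terminal payoffs (S − K): max(20.67, 0) = 20.67, max(6, 0) = 6, max(-4.336, 0) = 0
Node u (S = 41.69): V_u = e^(−0.03)·[0.5429·20.6674 + 0.4571·6.0000] = 13.5507
Node d (S = 29.38): V_d = e^(−0.03)·[0.5429·6.0000 + 0.4571·0.0000] = 3.1613
Node 0 (S = 35): V_0 = e^(−0.03)·[0.5429·13.5507 + 0.4571·3.1613] = 8.5419

8.54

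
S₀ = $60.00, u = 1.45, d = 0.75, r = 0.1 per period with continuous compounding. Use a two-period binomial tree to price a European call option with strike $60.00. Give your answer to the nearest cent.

Risk-neutral probability p = (e^0.1 − 0.75)/(1.45 − 0.75) = 0.3552/0.7000 = 0.5074
Terminal stock prices: S_uu = 126.2, S_ud = 65.25, S_dd = 33.75
Terminal payoffs (S − K): max(66.15, 0) = 66.15, max(5.25, 0) = 5.25, max(-26.25, 0) = 0
Node u (S = 87): V_u = e^(−0.1)·[0.5074·66.1500 + 0.4926·5.2500] = 32.7098
Node d (S = 45): V_d = e^(−0.1)·[0.5074·5.2500 + 0.4926·0.0000] = 2.4103
Node 0 (S = 60): V_0 = e^(−0.1)·[0.5074·32.7098 + 0.4926·2.4103] = 16.0915

$16.09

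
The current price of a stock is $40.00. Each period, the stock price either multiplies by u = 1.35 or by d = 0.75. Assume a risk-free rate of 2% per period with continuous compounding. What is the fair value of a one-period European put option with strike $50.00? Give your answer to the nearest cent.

$10.78

Risk-neutral probability p = (e^0.02 − 0.75)/(1.35 − 0.75) = 0.2702/0.6000 = 0.4503
Terminal stock prices: S_u = 54, S_d = 30
Terminal payoffs (K − S): max(-4, 0) = 0, max(20, 0) = 20
Node 0 (S = 40): V_0 = e^(−0.02)·[0.4503·0.0000 + 0.5497·20.0000] = 10.7756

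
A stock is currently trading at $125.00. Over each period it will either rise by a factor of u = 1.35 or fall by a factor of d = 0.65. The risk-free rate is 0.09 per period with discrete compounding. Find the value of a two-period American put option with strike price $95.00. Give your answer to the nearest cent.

$4.90

Risk-neutral probability p = (1 + 0.09 − 0.65)/(1.35 − 0.65) = 0.4400/0.7000 = 0.6286
Terminal stock prices: S_uu = 227.8, S_ud = 109.7, S_dd = 52.81
Terminal payoffs (K − S): max(-132.8, 0) = 0, max(-14.69, 0) = 0, max(42.19, 0) = 42.19
Node u (S = 168.8): continuation = 1/1.09·[0.6286·0.0000 + 0.3714·0.0000] = 0.0000; exercise value = 0.0000 ≤ continuation, so V_u = 0.0000
Node d (S = 81.25): continuation = 1/1.09·[0.6286·0.0000 + 0.3714·42.1875] = 14.3758; exercise value = 13.7500 ≤ continuation, so V_d = 14.3758
Node 0 (S = 125): continuation = 1/1.09·[0.6286·0.0000 + 0.3714·14.3758] = 4.8987; exercise value = 0.0000 ≤ continuation, so V_0 = 4.8987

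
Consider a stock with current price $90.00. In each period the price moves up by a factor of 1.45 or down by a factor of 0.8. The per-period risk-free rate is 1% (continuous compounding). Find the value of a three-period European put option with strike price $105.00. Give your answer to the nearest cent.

Risk-neutral probability p = (e^0.01 − 0.8)/(1.45 − 0.8) = 0.2101/0.6500 = 0.3232
Terminal stock prices: S_uuu = 274.4, S_uud = 151.4, S_udd = 83.52, S_ddd = 46.08
Terminal payoffs (K − S): max(-169.4, 0) = 0, max(-46.38, 0) = 0, max(21.48, 0) = 21.48, max(58.92, 0) = 58.92
Node uu (S = 189.2): V_uu = e^(−0.01)·[0.3232·0.0000 + 0.6768·0.0000] = 0.0000
Node ud (S = 104.4): V_ud = e^(−0.01)·[0.3232·0.0000 + 0.6768·21.4800] = 14.3940
Node dd (S = 57.6): V_dd = e^(−0.01)·[0.3232·21.4800 + 0.6768·58.9200] = 46.3552
Node u (S = 130.5): V_u = e^(−0.01)·[0.3232·0.0000 + 0.6768·14.3940] = 9.6456
Node d (S = 72): V_d = e^(−0.01)·[0.3232·14.3940 + 0.6768·46.3552] = 35.6684
Node 0 (S = 90): V_0 = e^(−0.01)·[0.3232·9.6456 + 0.6768·35.6684] = 26.9878

$26.99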